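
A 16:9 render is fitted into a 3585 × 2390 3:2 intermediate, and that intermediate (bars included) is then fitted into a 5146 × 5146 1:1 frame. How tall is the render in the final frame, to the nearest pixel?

2895 px

16:9 in 3585×2390: fills the width, so the render is 3585.00 × 2016.56.
3:2 in 5146×5146: fills the width, so the intermediate becomes 5146.00 × 3430.67 — a scale of ×1.4354.
The render scales with it: height 2016.56 × 1.4354 ≈ 2894.62.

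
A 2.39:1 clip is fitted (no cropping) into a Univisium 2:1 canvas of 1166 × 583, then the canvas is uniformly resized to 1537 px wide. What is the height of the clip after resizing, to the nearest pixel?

643 px

At 1166×583 the clip is width-limited, so height = 1166 / 2.390 ≈ 487.87 px.
The frame scales by 1537/1166 = 1.3182; 487.87 × 1.3182 ≈ 643.10 px.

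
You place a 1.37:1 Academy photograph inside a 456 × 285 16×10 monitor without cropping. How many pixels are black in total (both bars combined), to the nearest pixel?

18682 pixels

1.37:1 Academy (1.370) < 16×10 (1.600), so the photograph fills the height.
That makes the image 390.4500 px wide (285 × 1.370).
Leftover width: 456 − 390.4500 = 65.5500 px.
Bar area = 65.5500 × 285 ≈ 18682 px.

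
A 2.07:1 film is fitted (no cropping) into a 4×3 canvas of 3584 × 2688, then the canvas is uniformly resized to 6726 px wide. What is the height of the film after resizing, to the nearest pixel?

3249 px

Fitted into 3584×2688, the film spans the width; its height is 3584 / 2.070 ≈ 1731.40 px.
Resizing to 6726 px wide multiplies everything by 1.8767: 1731.40 → 3249.28 px.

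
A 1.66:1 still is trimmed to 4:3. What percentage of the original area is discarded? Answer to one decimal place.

19.7%

Going from 1.66:1 to 4:3 means cutting width while keeping height.
Area ratio = (1.333)/(1.660) = 80.32%; the remaining 19.68% is cropped out.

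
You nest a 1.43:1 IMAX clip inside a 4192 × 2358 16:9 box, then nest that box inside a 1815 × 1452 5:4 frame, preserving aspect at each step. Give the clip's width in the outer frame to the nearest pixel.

1460 px

Inside the 4192×2358 canvas the clip is height-limited at 3371.94 × 2358.00.
The 16:9 canvas is width-limited in 1815×1452, giving 1815.00 × 1020.94; scale factor 0.4330.
Applying the same ×0.4330: 3371.94 → 1459.94.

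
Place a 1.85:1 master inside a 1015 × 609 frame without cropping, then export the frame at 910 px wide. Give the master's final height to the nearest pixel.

492 px

At 1015×609 the master is width-limited, so height = 1015 / 1.850 ≈ 548.65 px.
The frame scales by 910/1015 = 0.8966; 548.65 × 0.8966 ≈ 491.89 px.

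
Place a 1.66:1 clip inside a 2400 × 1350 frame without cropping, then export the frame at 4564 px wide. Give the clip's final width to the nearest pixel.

In the 2400×1350 frame the clip fills the height: width = 1350 × 1.660 ≈ 2241.00 px.
Resizing to 4564 px wide multiplies everything by 1.9017: 2241.00 → 4261.64 px.

4262 px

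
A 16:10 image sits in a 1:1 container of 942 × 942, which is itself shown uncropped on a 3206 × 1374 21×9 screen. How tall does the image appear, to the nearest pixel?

First fit — 16:10 into 942×942 spans the width: 942.00 × 588.75.
Second fit — the 1:1 canvas into 3206×1374 spans the height: 1374.00 × 1374.00 (×1.4586 from 942×942).
So the image's height is 588.75 × 1.4586 ≈ 858.75.

859 px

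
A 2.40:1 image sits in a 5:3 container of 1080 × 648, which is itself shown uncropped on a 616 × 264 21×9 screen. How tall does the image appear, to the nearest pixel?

183 px

Inside the 1080×648 canvas the image is width-limited at 1080.00 × 450.00.
The 5:3 canvas is height-limited in 616×264, giving 440.00 × 264.00; scale factor 0.4074.
The image scales with it: height 450.00 × 0.4074 ≈ 183.33.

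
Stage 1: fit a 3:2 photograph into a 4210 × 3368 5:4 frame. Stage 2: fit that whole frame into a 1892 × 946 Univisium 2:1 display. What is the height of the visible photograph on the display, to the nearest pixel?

Inside the 4210×3368 canvas the photograph is width-limited at 4210.00 × 2806.67.
5:4 in 1892×946: fills the height, so the intermediate becomes 1182.50 × 946.00 — a scale of ×0.2809.
The photograph scales with it: height 2806.67 × 0.2809 ≈ 788.33.

788 px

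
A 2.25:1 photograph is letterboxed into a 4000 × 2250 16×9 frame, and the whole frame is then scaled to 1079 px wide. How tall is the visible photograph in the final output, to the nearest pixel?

At 4000×2250 the photograph is width-limited, so height = 4000 / 2.250 ≈ 1777.78 px.
Scaling 4000 → 1079 is ×0.2697, so the height becomes 1777.78 × 0.2697 ≈ 479.56 px.

480 px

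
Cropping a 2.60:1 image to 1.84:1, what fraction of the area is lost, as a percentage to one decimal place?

The height stays; only width is cut (since 1.84:1 is narrower than 2.60:1).
Area ratio = (1.840)/(2.600) = 70.77%; the remaining 29.23% is cropped out.

29.2%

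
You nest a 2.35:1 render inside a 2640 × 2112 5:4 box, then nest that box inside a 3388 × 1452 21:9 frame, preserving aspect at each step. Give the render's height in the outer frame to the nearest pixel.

First fit — 2.35:1 into 2640×2112 spans the width: 2640.00 × 1123.40.
Second fit — the 5:4 canvas into 3388×1452 spans the height: 1815.00 × 1452.00 (×0.6875 from 2640×2112).
The render scales with it: height 1123.40 × 0.6875 ≈ 772.34.

772 px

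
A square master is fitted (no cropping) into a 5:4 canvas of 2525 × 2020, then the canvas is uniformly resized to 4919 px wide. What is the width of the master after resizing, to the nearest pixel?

Fitted into 2525×2020, the master spans the height; its width is 2020 × 1/1 ≈ 2020.00 px.
The frame scales by 4919/2525 = 1.9481; 2020.00 × 1.9481 ≈ 3935.20 px.

3935 px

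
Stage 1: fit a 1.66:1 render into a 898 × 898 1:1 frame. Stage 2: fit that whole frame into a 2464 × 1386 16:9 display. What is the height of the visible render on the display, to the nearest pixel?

835 px

Inside the 898×898 canvas the render is width-limited at 898.00 × 540.96.
Second fit — the 1:1 canvas into 2464×1386 spans the height: 1386.00 × 1386.00 (×1.5434 from 898×898).
The render scales with it: height 540.96 × 1.5434 ≈ 834.94.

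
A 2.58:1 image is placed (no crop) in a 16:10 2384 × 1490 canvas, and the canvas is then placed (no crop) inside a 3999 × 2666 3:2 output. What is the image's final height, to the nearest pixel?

2.58:1 in 2384×1490: fills the width, so the image is 2384.00 × 924.03.
Second fit — the 16:10 canvas into 3999×2666 spans the width: 3999.00 × 2499.38 (×1.6774 from 2384×1490).
The image scales with it: height 924.03 × 1.6774 ≈ 1550.00.

1550 px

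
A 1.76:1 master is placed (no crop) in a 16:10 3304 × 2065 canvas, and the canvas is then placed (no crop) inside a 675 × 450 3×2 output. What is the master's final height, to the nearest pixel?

384 px

1.76:1 in 3304×2065: fills the width, so the master is 3304.00 × 1877.27.
The 16:10 canvas is width-limited in 675×450, giving 675.00 × 421.88; scale factor 0.2043.
Applying the same ×0.2043: 1877.27 → 383.52.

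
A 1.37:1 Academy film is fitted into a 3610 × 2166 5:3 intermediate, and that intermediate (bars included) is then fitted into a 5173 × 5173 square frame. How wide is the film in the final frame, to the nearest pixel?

1.37:1 Academy in 3610×2166: fills the height, so the film is 2967.42 × 2166.00.
Second fit — the 5:3 canvas into 5173×5173 spans the width: 5173.00 × 3103.80 (×1.4330 from 3610×2166).
Applying the same ×1.4330: 2967.42 → 4252.21.

4252 px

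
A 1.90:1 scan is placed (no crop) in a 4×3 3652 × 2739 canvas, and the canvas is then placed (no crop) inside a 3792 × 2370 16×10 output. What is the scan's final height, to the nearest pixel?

1663 px

First fit — 1.90:1 into 3652×2739 spans the width: 3652.00 × 1922.11.
Second fit — the 4×3 canvas into 3792×2370 spans the height: 3160.00 × 2370.00 (×0.8653 from 3652×2739).
Applying the same ×0.8653: 1922.11 → 1663.16.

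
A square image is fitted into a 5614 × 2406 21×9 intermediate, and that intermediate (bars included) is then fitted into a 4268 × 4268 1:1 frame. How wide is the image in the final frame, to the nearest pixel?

1829 px

square in 5614×2406: fills the height, so the image is 2406.00 × 2406.00.
The 21×9 canvas is width-limited in 4268×4268, giving 4268.00 × 1829.14; scale factor 0.7602.
So the image's width is 2406.00 × 0.7602 ≈ 1829.14.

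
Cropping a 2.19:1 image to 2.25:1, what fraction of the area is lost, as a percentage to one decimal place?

2.7%

2.25:1 is wider than 2.19:1, so the crop keeps the full width and trims the height.
(2.190)/(2.250) ≈ 0.973 of the area survives, leaving 2.67% discarded.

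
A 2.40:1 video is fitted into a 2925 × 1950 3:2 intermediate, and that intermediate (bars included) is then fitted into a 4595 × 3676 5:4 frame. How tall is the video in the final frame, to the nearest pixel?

Inside the 2925×1950 canvas the video is width-limited at 2925.00 × 1218.75.
The 3:2 canvas is width-limited in 4595×3676, giving 4595.00 × 3063.33; scale factor 1.5709.
Applying the same ×1.5709: 1218.75 → 1914.58.

1915 px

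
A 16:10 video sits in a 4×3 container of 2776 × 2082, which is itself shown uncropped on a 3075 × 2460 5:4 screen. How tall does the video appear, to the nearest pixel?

Inside the 2776×2082 canvas the video is width-limited at 2776.00 × 1735.00.
Second fit — the 4×3 canvas into 3075×2460 spans the width: 3075.00 × 2306.25 (×1.1077 from 2776×2082).
The video scales with it: height 1735.00 × 1.1077 ≈ 1921.88.

1922 px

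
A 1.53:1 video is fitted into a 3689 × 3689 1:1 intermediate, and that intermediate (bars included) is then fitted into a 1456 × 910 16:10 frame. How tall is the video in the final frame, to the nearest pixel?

1.53:1 in 3689×3689: fills the width, so the video is 3689.00 × 2411.11.
Second fit — the 1:1 canvas into 1456×910 spans the height: 910.00 × 910.00 (×0.2467 from 3689×3689).
So the video's height is 2411.11 × 0.2467 ≈ 594.77.

595 px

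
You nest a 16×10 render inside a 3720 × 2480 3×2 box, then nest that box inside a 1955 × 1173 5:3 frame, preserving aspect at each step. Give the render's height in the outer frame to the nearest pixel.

First fit — 16×10 into 3720×2480 spans the width: 3720.00 × 2325.00.
3×2 in 1955×1173: fills the height, so the intermediate becomes 1759.50 × 1173.00 — a scale of ×0.4730.
Applying the same ×0.4730: 2325.00 → 1099.69.

1100 px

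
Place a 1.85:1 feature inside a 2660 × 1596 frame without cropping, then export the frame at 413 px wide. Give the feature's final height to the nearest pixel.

At 2660×1596 the feature is width-limited, so height = 2660 / 1.850 ≈ 1437.84 px.
Scaling 2660 → 413 is ×0.1553, so the height becomes 1437.84 × 0.1553 ≈ 223.24 px.

223 px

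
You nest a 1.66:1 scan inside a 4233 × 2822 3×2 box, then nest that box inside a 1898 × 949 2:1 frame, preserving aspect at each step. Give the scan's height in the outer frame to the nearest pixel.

First fit — 1.66:1 into 4233×2822 spans the width: 4233.00 × 2550.00.
3×2 in 1898×949: fills the height, so the intermediate becomes 1423.50 × 949.00 — a scale of ×0.3363.
So the scan's height is 2550.00 × 0.3363 ≈ 857.53.

858 px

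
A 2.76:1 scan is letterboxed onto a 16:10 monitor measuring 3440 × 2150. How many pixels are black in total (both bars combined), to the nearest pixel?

3108464 pixels

2.76:1 is wider than 16:10, so it spans the full width.
The scan is 3440 / 2.760 ≈ 1246.3768 px tall.
Black = 2150 − 1246.3768 = 903.6232 px.
Across the 3440-px span: 903.6232 × 3440 ≈ 3108464 px.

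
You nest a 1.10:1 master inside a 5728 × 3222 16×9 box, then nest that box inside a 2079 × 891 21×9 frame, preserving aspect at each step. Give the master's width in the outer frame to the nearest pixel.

1.10:1 in 5728×3222: fills the height, so the master is 3544.20 × 3222.00.
The 16×9 canvas is height-limited in 2079×891, giving 1584.00 × 891.00; scale factor 0.2765.
The master scales with it: width 3544.20 × 0.2765 ≈ 980.10.

980 px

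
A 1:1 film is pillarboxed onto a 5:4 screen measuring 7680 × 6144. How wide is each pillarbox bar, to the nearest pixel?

768 px

Since 1.000 < 1.250, the film is height-limited.
Content width = 6144 × 1/1 ≈ 6144.00 px.
7680 − 6144.00 = 1536.00 px of bars (768.00 each).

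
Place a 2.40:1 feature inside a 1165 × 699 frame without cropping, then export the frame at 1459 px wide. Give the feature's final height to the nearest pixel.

608 px

At 1165×699 the feature is width-limited, so height = 1165 / 2.400 ≈ 485.42 px.
Scaling 1165 → 1459 is ×1.2524, so the height becomes 485.42 × 1.2524 ≈ 607.92 px.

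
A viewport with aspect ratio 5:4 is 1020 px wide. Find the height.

1020·4/5 = 816.

816 px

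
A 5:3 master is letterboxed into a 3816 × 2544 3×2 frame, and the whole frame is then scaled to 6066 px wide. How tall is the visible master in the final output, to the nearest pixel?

In the 3816×2544 frame the master fills the width: height = 3816 × 3/5 ≈ 2289.60 px.
Scaling 3816 → 6066 is ×1.5896, so the height becomes 2289.60 × 1.5896 ≈ 3639.60 px.

3640 px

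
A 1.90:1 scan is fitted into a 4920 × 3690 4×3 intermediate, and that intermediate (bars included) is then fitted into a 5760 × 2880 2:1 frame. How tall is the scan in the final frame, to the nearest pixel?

First fit — 1.90:1 into 4920×3690 spans the width: 4920.00 × 2589.47.
The 4×3 canvas is height-limited in 5760×2880, giving 3840.00 × 2880.00; scale factor 0.7805.
So the scan's height is 2589.47 × 0.7805 ≈ 2021.05.

2021 px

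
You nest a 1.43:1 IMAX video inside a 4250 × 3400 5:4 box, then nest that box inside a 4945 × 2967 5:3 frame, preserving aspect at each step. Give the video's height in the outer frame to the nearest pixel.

First fit — 1.43:1 IMAX into 4250×3400 spans the width: 4250.00 × 2972.03.
Second fit — the 5:4 canvas into 4945×2967 spans the height: 3708.75 × 2967.00 (×0.8726 from 4250×3400).
Applying the same ×0.8726: 2972.03 → 2593.53.

2594 px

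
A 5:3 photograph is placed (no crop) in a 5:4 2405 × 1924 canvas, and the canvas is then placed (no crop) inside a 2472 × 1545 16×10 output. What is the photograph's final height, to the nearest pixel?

1159 px

Inside the 2405×1924 canvas the photograph is width-limited at 2405.00 × 1443.00.
5:4 in 2472×1545: fills the height, so the intermediate becomes 1931.25 × 1545.00 — a scale of ×0.8030.
The photograph scales with it: height 1443.00 × 0.8030 ≈ 1158.75.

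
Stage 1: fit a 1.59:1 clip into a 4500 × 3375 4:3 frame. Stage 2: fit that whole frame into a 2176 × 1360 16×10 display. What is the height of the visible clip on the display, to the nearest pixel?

1140 px

1.59:1 in 4500×3375: fills the width, so the clip is 4500.00 × 2830.19.
The 4:3 canvas is height-limited in 2176×1360, giving 1813.33 × 1360.00; scale factor 0.4030.
The clip scales with it: height 2830.19 × 0.4030 ≈ 1140.46.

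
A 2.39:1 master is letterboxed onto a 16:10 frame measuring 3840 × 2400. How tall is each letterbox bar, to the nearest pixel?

397 px

2.39:1 is wider than 16:10, so it spans the full width.
The master is 3840 / 2.390 ≈ 1606.69 px tall.
Leftover height: 2400 − 1606.69 = 793.31 px → 396.65 each side.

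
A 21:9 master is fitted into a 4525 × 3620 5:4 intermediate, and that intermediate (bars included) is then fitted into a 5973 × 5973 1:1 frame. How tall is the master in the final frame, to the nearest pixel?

First fit — 21:9 into 4525×3620 spans the width: 4525.00 × 1939.29.
The 5:4 canvas is width-limited in 5973×5973, giving 5973.00 × 4778.40; scale factor 1.3200.
The master scales with it: height 1939.29 × 1.3200 ≈ 2559.86.

2560 px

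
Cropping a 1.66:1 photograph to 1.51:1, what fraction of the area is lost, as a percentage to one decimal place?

9.0%

1.51:1 is narrower than 1.66:1, so the crop keeps the full height and trims the width.
Fraction kept = (1.510)/(1.660) ≈ 90.96%, so 9.04% is lost.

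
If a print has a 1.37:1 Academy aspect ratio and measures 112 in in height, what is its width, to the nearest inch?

153 in

112 × 1.370 = 153.44.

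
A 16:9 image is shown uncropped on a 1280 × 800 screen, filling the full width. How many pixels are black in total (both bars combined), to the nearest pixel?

102400 pixels

That makes the image 720.0000 px tall (1280 × 9/16).
800 − 720.0000 = 80.0000 px of bars.
Across the 1280-px span: 80.0000 × 1280 ≈ 102400 px.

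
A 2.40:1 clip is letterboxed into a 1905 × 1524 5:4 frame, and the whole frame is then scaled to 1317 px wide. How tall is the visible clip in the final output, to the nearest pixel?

549 px

At 1905×1524 the clip is width-limited, so height = 1905 / 2.400 ≈ 793.75 px.
Resizing to 1317 px wide multiplies everything by 0.6913: 793.75 → 548.75 px.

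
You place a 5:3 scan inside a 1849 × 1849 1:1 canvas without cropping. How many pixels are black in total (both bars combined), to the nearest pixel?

Since 1.667 > 1.000, the scan is width-limited.
That makes the image 1109.4000 px tall (1849 × 3/5).
1849 − 1109.4000 = 739.6000 px of bars.
Bar area = 739.6000 × 1849 ≈ 1367520 px.

1367520 pixels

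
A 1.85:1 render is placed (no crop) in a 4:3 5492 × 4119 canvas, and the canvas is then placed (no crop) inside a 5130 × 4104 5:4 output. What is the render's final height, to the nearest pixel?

2773 px

1.85:1 in 5492×4119: fills the width, so the render is 5492.00 × 2968.65.
4:3 in 5130×4104: fills the width, so the intermediate becomes 5130.00 × 3847.50 — a scale of ×0.9341.
The render scales with it: height 2968.65 × 0.9341 ≈ 2772.97.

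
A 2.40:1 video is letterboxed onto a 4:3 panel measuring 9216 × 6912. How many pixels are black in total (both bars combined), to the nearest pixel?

28311552 pixels

Since 2.400 > 1.333, the video is width-limited.
That makes the image 3840.0000 px tall (9216 / 2.400).
6912 − 3840.0000 = 3072.0000 px of bars.
That's 3072.0000 × 9216 ≈ 28311552 black pixels.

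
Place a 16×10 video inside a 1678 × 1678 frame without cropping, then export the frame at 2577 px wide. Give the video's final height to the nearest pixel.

At 1678×1678 the video is width-limited, so height = 1678 × 10/16 ≈ 1048.75 px.
Scaling 1678 → 2577 is ×1.5358, so the height becomes 1048.75 × 1.5358 ≈ 1610.62 px.

1611 px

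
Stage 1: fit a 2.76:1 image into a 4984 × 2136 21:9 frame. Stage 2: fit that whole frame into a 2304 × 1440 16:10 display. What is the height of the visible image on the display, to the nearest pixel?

835 px

2.76:1 in 4984×2136: fills the width, so the image is 4984.00 × 1805.80.
Second fit — the 21:9 canvas into 2304×1440 spans the width: 2304.00 × 987.43 (×0.4623 from 4984×2136).
Applying the same ×0.4623: 1805.80 → 834.78.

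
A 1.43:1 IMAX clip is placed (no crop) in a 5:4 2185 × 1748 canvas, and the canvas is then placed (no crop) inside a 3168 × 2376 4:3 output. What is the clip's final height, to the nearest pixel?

2077 px

1.43:1 IMAX in 2185×1748: fills the width, so the clip is 2185.00 × 1527.97.
Second fit — the 5:4 canvas into 3168×2376 spans the height: 2970.00 × 2376.00 (×1.3593 from 2185×1748).
The clip scales with it: height 1527.97 × 1.3593 ≈ 2076.92.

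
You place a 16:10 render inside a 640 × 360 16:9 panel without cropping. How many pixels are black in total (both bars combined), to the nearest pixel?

Since 1.600 < 1.778, the render is height-limited.
That makes the image 576.0000 px wide (360 × 16/10).
Leftover width: 640 − 576.0000 = 64.0000 px.
Across the 360-px span: 64.0000 × 360 ≈ 23040 px.

23040 pixels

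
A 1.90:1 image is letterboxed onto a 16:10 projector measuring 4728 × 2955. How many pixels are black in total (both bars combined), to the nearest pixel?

2205985 pixels

1.90:1 is wider than 16:10, so it spans the full width.
That makes the image 2488.4211 px tall (4728 / 1.900).
2955 − 2488.4211 = 466.5789 px of bars.
That's 466.5789 × 4728 ≈ 2205985 black pixels.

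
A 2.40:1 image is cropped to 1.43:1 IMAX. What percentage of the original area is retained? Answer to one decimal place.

59.6%

1.43:1 IMAX is narrower than 2.40:1, so the crop keeps the full height and trims the width.
Area ratio = (1.430)/(2.400) = 59.58% retained.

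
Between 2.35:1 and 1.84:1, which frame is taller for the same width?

1.84:1

2.35 and 1.84; 2.35 > 1.84. The smaller width-to-height ratio is the taller frame.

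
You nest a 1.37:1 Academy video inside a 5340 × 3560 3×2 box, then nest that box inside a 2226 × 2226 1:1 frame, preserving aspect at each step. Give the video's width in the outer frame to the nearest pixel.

2033 px

Inside the 5340×3560 canvas the video is height-limited at 4877.20 × 3560.00.
Second fit — the 3×2 canvas into 2226×2226 spans the width: 2226.00 × 1484.00 (×0.4169 from 5340×3560).
So the video's width is 4877.20 × 0.4169 ≈ 2033.08.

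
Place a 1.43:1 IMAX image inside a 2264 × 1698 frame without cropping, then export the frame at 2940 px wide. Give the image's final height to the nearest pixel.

2056 px

At 2264×1698 the image is width-limited, so height = 2264 / 1.430 ≈ 1583.22 px.
Resizing to 2940 px wide multiplies everything by 1.2986: 1583.22 → 2055.94 px.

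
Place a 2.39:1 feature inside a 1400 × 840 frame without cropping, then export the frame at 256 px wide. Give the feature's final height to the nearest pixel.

107 px

At 1400×840 the feature is width-limited, so height = 1400 / 2.390 ≈ 585.77 px.
Scaling 1400 → 256 is ×0.1829, so the height becomes 585.77 × 0.1829 ≈ 107.11 px.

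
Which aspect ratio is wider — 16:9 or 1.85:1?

1.85:1

16:9 = 1.778 and 1.85; 1.85 > 1.778.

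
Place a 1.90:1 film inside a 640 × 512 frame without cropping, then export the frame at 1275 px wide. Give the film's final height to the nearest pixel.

In the 640×512 frame the film fills the width: height = 640 / 1.900 ≈ 336.84 px.
Resizing to 1275 px wide multiplies everything by 1.9922: 336.84 → 671.05 px.

671 px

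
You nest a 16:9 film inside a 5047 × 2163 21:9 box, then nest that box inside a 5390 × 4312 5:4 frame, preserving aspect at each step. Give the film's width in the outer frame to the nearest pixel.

First fit — 16:9 into 5047×2163 spans the height: 3845.33 × 2163.00.
Second fit — the 21:9 canvas into 5390×4312 spans the width: 5390.00 × 2310.00 (×1.0680 from 5047×2163).
The film scales with it: width 3845.33 × 1.0680 ≈ 4106.67.

4107 px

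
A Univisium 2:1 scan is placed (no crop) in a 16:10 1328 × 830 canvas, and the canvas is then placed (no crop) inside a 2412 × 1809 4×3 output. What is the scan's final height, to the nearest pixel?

1206 px

Inside the 1328×830 canvas the scan is width-limited at 1328.00 × 664.00.
Second fit — the 16:10 canvas into 2412×1809 spans the width: 2412.00 × 1507.50 (×1.8163 from 1328×830).
The scan scales with it: height 664.00 × 1.8163 ≈ 1206.00.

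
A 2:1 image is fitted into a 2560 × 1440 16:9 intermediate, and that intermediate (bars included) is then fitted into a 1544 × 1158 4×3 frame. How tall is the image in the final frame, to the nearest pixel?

772 px

First fit — 2:1 into 2560×1440 spans the width: 2560.00 × 1280.00.
16:9 in 1544×1158: fills the width, so the intermediate becomes 1544.00 × 868.50 — a scale of ×0.6031.
The image scales with it: height 1280.00 × 0.6031 ≈ 772.00.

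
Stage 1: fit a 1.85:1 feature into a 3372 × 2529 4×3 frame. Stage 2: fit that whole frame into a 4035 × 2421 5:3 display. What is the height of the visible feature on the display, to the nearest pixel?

1745 px

First fit — 1.85:1 into 3372×2529 spans the width: 3372.00 × 1822.70.
Second fit — the 4×3 canvas into 4035×2421 spans the height: 3228.00 × 2421.00 (×0.9573 from 3372×2529).
So the feature's height is 1822.70 × 0.9573 ≈ 1744.86.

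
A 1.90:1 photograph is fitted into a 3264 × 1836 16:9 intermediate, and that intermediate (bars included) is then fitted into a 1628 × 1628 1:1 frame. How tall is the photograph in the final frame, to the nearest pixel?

Inside the 3264×1836 canvas the photograph is width-limited at 3264.00 × 1717.89.
16:9 in 1628×1628: fills the width, so the intermediate becomes 1628.00 × 915.75 — a scale of ×0.4988.
So the photograph's height is 1717.89 × 0.4988 ≈ 856.84.

857 px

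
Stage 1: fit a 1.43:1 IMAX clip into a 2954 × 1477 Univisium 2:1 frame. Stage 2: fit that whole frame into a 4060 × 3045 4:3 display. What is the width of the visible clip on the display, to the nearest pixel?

1.43:1 IMAX in 2954×1477: fills the height, so the clip is 2112.11 × 1477.00.
Second fit — the Univisium 2:1 canvas into 4060×3045 spans the width: 4060.00 × 2030.00 (×1.3744 from 2954×1477).
The clip scales with it: width 2112.11 × 1.3744 ≈ 2902.90.

2903 px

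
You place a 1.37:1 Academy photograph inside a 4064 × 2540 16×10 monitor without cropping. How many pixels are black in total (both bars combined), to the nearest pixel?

1.37:1 Academy (1.370) < 16×10 (1.600), so the photograph fills the height.
The photograph is 2540 × 1.370 ≈ 3479.8000 px wide.
Black = 4064 − 3479.8000 = 584.2000 px.
That's 584.2000 × 2540 ≈ 1483868 black pixels.

1483868 pixels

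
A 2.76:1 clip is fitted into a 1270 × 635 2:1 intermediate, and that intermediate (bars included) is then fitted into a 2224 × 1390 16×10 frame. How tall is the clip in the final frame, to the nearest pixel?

First fit — 2.76:1 into 1270×635 spans the width: 1270.00 × 460.14.
2:1 in 2224×1390: fills the width, so the intermediate becomes 2224.00 × 1112.00 — a scale of ×1.7512.
So the clip's height is 460.14 × 1.7512 ≈ 805.80.

806 px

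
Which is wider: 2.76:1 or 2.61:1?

2.76 and 2.61; 2.76 > 2.61.

2.76:1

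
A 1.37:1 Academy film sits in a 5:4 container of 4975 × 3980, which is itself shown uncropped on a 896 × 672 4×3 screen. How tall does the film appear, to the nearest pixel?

First fit — 1.37:1 Academy into 4975×3980 spans the width: 4975.00 × 3631.39.
The 5:4 canvas is height-limited in 896×672, giving 840.00 × 672.00; scale factor 0.1688.
Applying the same ×0.1688: 3631.39 → 613.14.

613 px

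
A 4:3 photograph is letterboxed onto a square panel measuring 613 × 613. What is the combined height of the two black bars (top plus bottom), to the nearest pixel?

Since 1.333 > 1.000, the photograph is width-limited.
The photograph is 613 × 3/4 ≈ 459.75 px tall.
Black = 613 − 459.75 = 153.25 px.

153 px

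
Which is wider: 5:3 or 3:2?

5:3 = 1.667 and 3:2 = 1.5; 1.667 > 1.5.

5:3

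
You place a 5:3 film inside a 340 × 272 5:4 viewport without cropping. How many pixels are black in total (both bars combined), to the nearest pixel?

23120 pixels

5:3 is wider than 5:4, so it spans the full width.
The film is 340 × 3/5 ≈ 204.0000 px tall.
Black = 272 − 204.0000 = 68.0000 px.
That's 68.0000 × 340 ≈ 23120 black pixels.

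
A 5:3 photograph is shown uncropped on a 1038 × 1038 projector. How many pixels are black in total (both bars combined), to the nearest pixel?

430978 pixels

5:3 is wider than square, so it spans the full width.
The photograph is 1038 × 3/5 ≈ 622.8000 px tall.
Leftover height: 1038 − 622.8000 = 415.2000 px.
Bar area = 415.2000 × 1038 ≈ 430978 px.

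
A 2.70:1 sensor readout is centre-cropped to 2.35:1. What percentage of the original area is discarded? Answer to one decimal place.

Going from 2.70:1 to 2.35:1 means cutting width while keeping height.
Area ratio = (2.350)/(2.700) = 87.04%; the remaining 12.96% is cropped out.

13.0%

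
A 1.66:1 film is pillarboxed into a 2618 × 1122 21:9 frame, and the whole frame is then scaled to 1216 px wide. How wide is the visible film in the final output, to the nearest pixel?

865 px

In the 2618×1122 frame the film fills the height: width = 1122 × 1.660 ≈ 1862.52 px.
The frame scales by 1216/2618 = 0.4645; 1862.52 × 0.4645 ≈ 865.10 px.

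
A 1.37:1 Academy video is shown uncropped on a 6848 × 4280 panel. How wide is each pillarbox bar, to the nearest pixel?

1.37:1 Academy is narrower than 16×10, so it spans the full height.
The video is 4280 × 1.370 ≈ 5863.60 px wide.
6848 − 5863.60 = 984.40 px of bars (492.20 each).

492 px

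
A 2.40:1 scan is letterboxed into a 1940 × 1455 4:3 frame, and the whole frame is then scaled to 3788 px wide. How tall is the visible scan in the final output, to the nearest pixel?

1578 px

Fitted into 1940×1455, the scan spans the width; its height is 1940 / 2.400 ≈ 808.33 px.
Scaling 1940 → 3788 is ×1.9526, so the height becomes 808.33 × 1.9526 ≈ 1578.33 px.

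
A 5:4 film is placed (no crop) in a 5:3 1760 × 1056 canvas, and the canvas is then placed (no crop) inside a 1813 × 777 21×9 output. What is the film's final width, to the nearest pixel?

5:4 in 1760×1056: fills the height, so the film is 1320.00 × 1056.00.
Second fit — the 5:3 canvas into 1813×777 spans the height: 1295.00 × 777.00 (×0.7358 from 1760×1056).
Applying the same ×0.7358: 1320.00 → 971.25.

971 px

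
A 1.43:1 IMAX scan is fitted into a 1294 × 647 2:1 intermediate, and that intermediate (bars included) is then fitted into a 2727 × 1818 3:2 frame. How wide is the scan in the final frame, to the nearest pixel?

Inside the 1294×647 canvas the scan is height-limited at 925.21 × 647.00.
2:1 in 2727×1818: fills the width, so the intermediate becomes 2727.00 × 1363.50 — a scale of ×2.1074.
Applying the same ×2.1074: 925.21 → 1949.81.

1950 px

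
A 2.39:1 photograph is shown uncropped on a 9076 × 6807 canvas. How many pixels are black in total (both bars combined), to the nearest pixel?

Since 2.390 > 1.333, the photograph is width-limited.
That makes the image 3797.4895 px tall (9076 / 2.390).
Black = 6807 − 3797.4895 = 3009.5105 px.
Across the 9076-px span: 3009.5105 × 9076 ≈ 27314317 px.

27314317 pixels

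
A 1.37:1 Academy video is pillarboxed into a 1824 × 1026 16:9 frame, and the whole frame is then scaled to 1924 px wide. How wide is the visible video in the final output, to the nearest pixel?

At 1824×1026 the video is height-limited, so width = 1026 × 1.370 ≈ 1405.62 px.
Scaling 1824 → 1924 is ×1.0548, so the width becomes 1405.62 × 1.0548 ≈ 1482.68 px.

1483 px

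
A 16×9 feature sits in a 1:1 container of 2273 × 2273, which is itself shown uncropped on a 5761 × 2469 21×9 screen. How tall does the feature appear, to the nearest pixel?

1389 px

16×9 in 2273×2273: fills the width, so the feature is 2273.00 × 1278.56.
1:1 in 5761×2469: fills the height, so the intermediate becomes 2469.00 × 2469.00 — a scale of ×1.0862.
The feature scales with it: height 1278.56 × 1.0862 ≈ 1388.81.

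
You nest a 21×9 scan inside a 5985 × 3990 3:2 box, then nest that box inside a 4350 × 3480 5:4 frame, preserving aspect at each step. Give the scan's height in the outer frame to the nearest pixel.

Inside the 5985×3990 canvas the scan is width-limited at 5985.00 × 2565.00.
The 3:2 canvas is width-limited in 4350×3480, giving 4350.00 × 2900.00; scale factor 0.7268.
Applying the same ×0.7268: 2565.00 → 1864.29.

1864 px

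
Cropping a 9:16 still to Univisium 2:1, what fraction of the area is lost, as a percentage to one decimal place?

71.9%

Univisium 2:1 is wider than 9:16, so the crop keeps the full width and trims the height.
Fraction kept = (0.562)/(2.000) ≈ 28.12%, so 71.88% is lost.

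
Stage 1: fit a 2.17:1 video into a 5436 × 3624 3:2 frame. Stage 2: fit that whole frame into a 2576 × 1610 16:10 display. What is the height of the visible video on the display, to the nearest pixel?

Inside the 5436×3624 canvas the video is width-limited at 5436.00 × 2505.07.
The 3:2 canvas is height-limited in 2576×1610, giving 2415.00 × 1610.00; scale factor 0.4443.
The video scales with it: height 2505.07 × 0.4443 ≈ 1112.90.

1113 px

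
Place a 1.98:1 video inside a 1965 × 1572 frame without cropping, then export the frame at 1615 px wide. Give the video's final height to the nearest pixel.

816 px

At 1965×1572 the video is width-limited, so height = 1965 / 1.980 ≈ 992.42 px.
The frame scales by 1615/1965 = 0.8219; 992.42 × 0.8219 ≈ 815.66 px.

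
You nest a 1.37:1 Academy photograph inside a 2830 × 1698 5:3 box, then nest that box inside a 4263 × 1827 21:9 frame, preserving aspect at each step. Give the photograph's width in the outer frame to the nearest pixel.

2503 px

Inside the 2830×1698 canvas the photograph is height-limited at 2326.26 × 1698.00.
The 5:3 canvas is height-limited in 4263×1827, giving 3045.00 × 1827.00; scale factor 1.0760.
The photograph scales with it: width 2326.26 × 1.0760 ≈ 2502.99.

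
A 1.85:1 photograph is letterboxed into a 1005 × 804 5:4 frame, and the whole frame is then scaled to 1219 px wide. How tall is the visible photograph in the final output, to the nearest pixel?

In the 1005×804 frame the photograph fills the width: height = 1005 / 1.850 ≈ 543.24 px.
Resizing to 1219 px wide multiplies everything by 1.2129: 543.24 → 658.92 px.

659 px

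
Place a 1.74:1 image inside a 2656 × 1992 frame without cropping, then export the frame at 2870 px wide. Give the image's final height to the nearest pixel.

1649 px

Fitted into 2656×1992, the image spans the width; its height is 2656 / 1.740 ≈ 1526.44 px.
Resizing to 2870 px wide multiplies everything by 1.0806: 1526.44 → 1649.43 px.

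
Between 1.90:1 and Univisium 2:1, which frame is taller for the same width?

1.90:1

1.9 and Univisium 2:1 = 2; 2 > 1.9. The smaller width-to-height ratio is the taller frame.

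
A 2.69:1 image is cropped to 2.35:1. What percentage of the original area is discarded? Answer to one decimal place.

12.6%

The height stays; only width is cut (since 2.35:1 is narrower than 2.69:1).
Area ratio = (2.350)/(2.690) = 87.36%; the remaining 12.64% is cropped out.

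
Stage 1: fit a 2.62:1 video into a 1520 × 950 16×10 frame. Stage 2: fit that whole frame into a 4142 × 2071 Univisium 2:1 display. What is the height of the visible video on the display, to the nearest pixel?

2.62:1 in 1520×950: fills the width, so the video is 1520.00 × 580.15.
The 16×10 canvas is height-limited in 4142×2071, giving 3313.60 × 2071.00; scale factor 2.1800.
So the video's height is 580.15 × 2.1800 ≈ 1264.73.

1265 px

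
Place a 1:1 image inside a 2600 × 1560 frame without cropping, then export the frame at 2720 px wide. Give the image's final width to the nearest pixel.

In the 2600×1560 frame the image fills the height: width = 1560 × 1/1 ≈ 1560.00 px.
Scaling 2600 → 2720 is ×1.0462, so the width becomes 1560.00 × 1.0462 ≈ 1632.00 px.

1632 px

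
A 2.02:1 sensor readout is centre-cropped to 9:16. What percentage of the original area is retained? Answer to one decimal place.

27.8%

9:16 is narrower than 2.02:1, so the crop keeps the full height and trims the width.
(0.562)/(2.020) ≈ 0.278 of the area survives.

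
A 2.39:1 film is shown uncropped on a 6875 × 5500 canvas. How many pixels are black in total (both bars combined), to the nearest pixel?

2.39:1 is wider than 5:4, so it spans the full width.
That makes the image 2876.5690 px tall (6875 / 2.390).
Leftover height: 5500 − 2876.5690 = 2623.4310 px.
That's 2623.4310 × 6875 ≈ 18036088 black pixels.

18036088 pixels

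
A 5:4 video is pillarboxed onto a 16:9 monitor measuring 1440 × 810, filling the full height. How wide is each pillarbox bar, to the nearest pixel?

214 px

The video is 810 × 5/4 ≈ 1012.50 px wide.
Leftover width: 1440 − 1012.50 = 427.50 px → 213.75 each side.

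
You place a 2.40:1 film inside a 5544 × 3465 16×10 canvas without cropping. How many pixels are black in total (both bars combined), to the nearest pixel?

6403320 pixels

Since 2.400 > 1.600, the film is width-limited.
That makes the image 2310.0000 px tall (5544 / 2.400).
3465 − 2310.0000 = 1155.0000 px of bars.
Across the 5544-px span: 1155.0000 × 5544 ≈ 6403320 px.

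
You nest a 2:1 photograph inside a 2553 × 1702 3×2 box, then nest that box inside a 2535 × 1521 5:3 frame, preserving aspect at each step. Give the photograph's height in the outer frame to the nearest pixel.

Inside the 2553×1702 canvas the photograph is width-limited at 2553.00 × 1276.50.
3×2 in 2535×1521: fills the height, so the intermediate becomes 2281.50 × 1521.00 — a scale of ×0.8937.
So the photograph's height is 1276.50 × 0.8937 ≈ 1140.75.

1141 px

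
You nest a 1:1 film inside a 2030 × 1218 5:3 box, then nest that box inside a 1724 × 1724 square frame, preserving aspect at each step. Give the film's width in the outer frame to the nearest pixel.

Inside the 2030×1218 canvas the film is height-limited at 1218.00 × 1218.00.
The 5:3 canvas is width-limited in 1724×1724, giving 1724.00 × 1034.40; scale factor 0.8493.
Applying the same ×0.8493: 1218.00 → 1034.40.

1034 px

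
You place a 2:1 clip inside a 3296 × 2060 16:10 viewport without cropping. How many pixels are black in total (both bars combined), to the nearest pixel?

2:1 is wider than 16:10, so it spans the full width.
The clip is 3296 × 1/2 ≈ 1648.0000 px tall.
Leftover height: 2060 − 1648.0000 = 412.0000 px.
Bar area = 412.0000 × 3296 ≈ 1357952 px.

1357952 pixels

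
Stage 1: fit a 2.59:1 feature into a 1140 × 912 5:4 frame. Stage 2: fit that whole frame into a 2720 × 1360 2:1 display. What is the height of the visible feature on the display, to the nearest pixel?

First fit — 2.59:1 into 1140×912 spans the width: 1140.00 × 440.15.
The 5:4 canvas is height-limited in 2720×1360, giving 1700.00 × 1360.00; scale factor 1.4912.
So the feature's height is 440.15 × 1.4912 ≈ 656.37.

656 px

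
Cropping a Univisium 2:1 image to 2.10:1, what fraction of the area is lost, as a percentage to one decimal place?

4.8%

The width stays; only height is cut (since 2.10:1 is wider than Univisium 2:1).
(2.000)/(2.100) ≈ 0.952 of the area survives, leaving 4.76% discarded.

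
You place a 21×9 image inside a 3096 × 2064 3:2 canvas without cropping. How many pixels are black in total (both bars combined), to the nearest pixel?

Since 2.333 > 1.500, the image is width-limited.
The image is 3096 × 9/21 ≈ 1326.8571 px tall.
Leftover height: 2064 − 1326.8571 = 737.1429 px.
That's 737.1429 × 3096 ≈ 2282194 black pixels.

2282194 pixels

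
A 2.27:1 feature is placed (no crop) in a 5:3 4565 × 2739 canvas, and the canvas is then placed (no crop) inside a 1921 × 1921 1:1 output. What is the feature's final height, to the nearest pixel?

846 px

First fit — 2.27:1 into 4565×2739 spans the width: 4565.00 × 2011.01.
The 5:3 canvas is width-limited in 1921×1921, giving 1921.00 × 1152.60; scale factor 0.4208.
The feature scales with it: height 2011.01 × 0.4208 ≈ 846.26.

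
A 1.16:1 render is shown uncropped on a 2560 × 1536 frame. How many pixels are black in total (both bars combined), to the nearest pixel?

1195377 pixels

1.16:1 is narrower than 5:3, so it spans the full height.
That makes the image 1781.7600 px wide (1536 × 1.160).
Leftover width: 2560 − 1781.7600 = 778.2400 px.
Across the 1536-px span: 778.2400 × 1536 ≈ 1195377 px.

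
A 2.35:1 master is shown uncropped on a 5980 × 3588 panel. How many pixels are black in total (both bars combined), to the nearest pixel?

6239049 pixels

2.35:1 (2.350) > 5:3 (1.667), so the master fills the width.
The master is 5980 / 2.350 ≈ 2544.6809 px tall.
Black = 3588 − 2544.6809 = 1043.3191 px.
That's 1043.3191 × 5980 ≈ 6239049 black pixels.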